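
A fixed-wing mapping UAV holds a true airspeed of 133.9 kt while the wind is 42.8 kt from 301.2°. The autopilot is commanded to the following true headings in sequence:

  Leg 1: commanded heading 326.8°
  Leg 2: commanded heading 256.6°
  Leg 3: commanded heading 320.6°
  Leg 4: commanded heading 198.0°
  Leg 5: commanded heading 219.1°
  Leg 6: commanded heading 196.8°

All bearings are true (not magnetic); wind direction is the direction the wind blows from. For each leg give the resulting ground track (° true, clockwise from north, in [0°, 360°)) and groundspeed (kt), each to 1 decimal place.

Leg 1: heading 326.8°; drift +11.0° → track 337.8°, groundspeed 97.1 kt
Leg 2: heading 256.6°; drift -16.2° → track 240.4°, groundspeed 107.7 kt
Leg 3: heading 320.6°; drift +8.6° → track 329.2°, groundspeed 94.6 kt
Leg 4: heading 198.0°; drift -16.2° → track 181.8°, groundspeed 149.6 kt
Leg 5: heading 219.1°; drift -18.3° → track 200.8°, groundspeed 134.9 kt
Leg 6: heading 196.8°; drift -16.0° → track 180.8°, groundspeed 150.4 kt

Leg 1: track=337.8°, groundspeed=97.1 kt
Leg 2: track=240.4°, groundspeed=107.7 kt
Leg 3: track=329.2°, groundspeed=94.6 kt
Leg 4: track=181.8°, groundspeed=149.6 kt
Leg 5: track=200.8°, groundspeed=134.9 kt
Leg 6: track=180.8°, groundspeed=150.4 kt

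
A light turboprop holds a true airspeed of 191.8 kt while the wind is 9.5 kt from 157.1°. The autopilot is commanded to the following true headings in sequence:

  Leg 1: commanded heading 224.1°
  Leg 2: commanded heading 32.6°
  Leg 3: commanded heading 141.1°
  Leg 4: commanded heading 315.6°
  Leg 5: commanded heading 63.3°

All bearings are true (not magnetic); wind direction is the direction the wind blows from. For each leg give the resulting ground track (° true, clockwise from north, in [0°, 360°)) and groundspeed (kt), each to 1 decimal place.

Leg 1: heading 224.1°; drift +2.7° → track 226.8°, groundspeed 188.3 kt
Leg 2: heading 32.6°; drift -2.3° → track 30.3°, groundspeed 197.3 kt
Leg 3: heading 141.1°; drift -0.8° → track 140.3°, groundspeed 182.7 kt
Leg 4: heading 315.6°; drift +1.0° → track 316.6°, groundspeed 200.7 kt
Leg 5: heading 63.3°; drift -2.8° → track 60.5°, groundspeed 192.7 kt

Leg 1: track=226.8°, groundspeed=188.3 kt
Leg 2: track=30.3°, groundspeed=197.3 kt
Leg 3: track=140.3°, groundspeed=182.7 kt
Leg 4: track=316.6°, groundspeed=200.7 kt
Leg 5: track=60.5°, groundspeed=192.7 kt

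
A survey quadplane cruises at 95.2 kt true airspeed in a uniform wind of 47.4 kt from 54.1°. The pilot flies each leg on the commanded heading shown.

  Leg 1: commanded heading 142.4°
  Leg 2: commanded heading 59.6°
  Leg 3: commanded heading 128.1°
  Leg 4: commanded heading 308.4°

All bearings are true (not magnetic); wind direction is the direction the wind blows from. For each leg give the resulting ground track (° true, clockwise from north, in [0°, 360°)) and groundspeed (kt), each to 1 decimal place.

Leg 1: heading 142.4°; drift +26.8° → track 169.2°, groundspeed 105.1 kt
Leg 2: heading 59.6°; drift +5.4° → track 65.0°, groundspeed 48.2 kt
Leg 3: heading 128.1°; drift +29.0° → track 157.1°, groundspeed 93.9 kt
Leg 4: heading 308.4°; drift -22.9° → track 285.5°, groundspeed 117.3 kt

Leg 1: track=169.2°, groundspeed=105.1 kt
Leg 2: track=65.0°, groundspeed=48.2 kt
Leg 3: track=157.1°, groundspeed=93.9 kt
Leg 4: track=285.5°, groundspeed=117.3 kt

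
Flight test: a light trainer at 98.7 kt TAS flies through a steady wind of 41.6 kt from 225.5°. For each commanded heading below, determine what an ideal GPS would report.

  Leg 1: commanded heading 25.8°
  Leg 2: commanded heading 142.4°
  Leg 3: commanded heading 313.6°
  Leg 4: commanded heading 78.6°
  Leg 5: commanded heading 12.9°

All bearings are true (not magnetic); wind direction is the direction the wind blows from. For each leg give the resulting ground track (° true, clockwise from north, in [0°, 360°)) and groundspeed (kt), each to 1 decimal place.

Leg 1: heading 25.8°; drift +5.8° → track 31.6°, groundspeed 138.6 kt
Leg 2: heading 142.4°; drift -23.8° → track 118.6°, groundspeed 102.4 kt
Leg 3: heading 313.6°; drift +23.1° → track 336.7°, groundspeed 105.8 kt
Leg 4: heading 78.6°; drift -9.7° → track 68.9°, groundspeed 135.5 kt
Leg 5: heading 12.9°; drift +9.5° → track 22.4°, groundspeed 135.6 kt

Leg 1: track=31.6°, groundspeed=138.6 kt
Leg 2: track=118.6°, groundspeed=102.4 kt
Leg 3: track=336.7°, groundspeed=105.8 kt
Leg 4: track=68.9°, groundspeed=135.5 kt
Leg 5: track=22.4°, groundspeed=135.6 kt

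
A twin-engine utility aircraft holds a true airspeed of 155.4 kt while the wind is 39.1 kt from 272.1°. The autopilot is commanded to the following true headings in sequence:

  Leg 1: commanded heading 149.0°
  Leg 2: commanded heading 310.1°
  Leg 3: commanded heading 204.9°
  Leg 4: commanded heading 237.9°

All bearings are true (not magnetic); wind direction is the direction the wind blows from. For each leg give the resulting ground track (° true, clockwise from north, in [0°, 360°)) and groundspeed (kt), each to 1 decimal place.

Leg 1: heading 149.0°; drift -10.5° → track 138.5°, groundspeed 179.8 kt
Leg 2: heading 310.1°; drift +10.9° → track 321.0°, groundspeed 126.9 kt
Leg 3: heading 204.9°; drift -14.4° → track 190.5°, groundspeed 144.8 kt
Leg 4: heading 237.9°; drift -10.1° → track 227.8°, groundspeed 125.0 kt

Leg 1: track=138.5°, groundspeed=179.8 kt
Leg 2: track=321.0°, groundspeed=126.9 kt
Leg 3: track=190.5°, groundspeed=144.8 kt
Leg 4: track=227.8°, groundspeed=125.0 kt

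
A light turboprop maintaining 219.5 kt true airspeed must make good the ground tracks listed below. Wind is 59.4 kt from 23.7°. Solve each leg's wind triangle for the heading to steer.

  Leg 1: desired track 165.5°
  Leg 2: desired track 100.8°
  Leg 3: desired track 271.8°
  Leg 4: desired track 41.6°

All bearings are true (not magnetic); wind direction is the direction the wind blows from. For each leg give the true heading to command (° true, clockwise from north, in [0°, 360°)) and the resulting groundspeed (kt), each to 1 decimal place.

Leg 1: desired track 165.5°; wind correction -9.6° → command heading 155.9°, groundspeed 263.1 kt
Leg 2: desired track 100.8°; wind correction -15.3° → command heading 85.5°, groundspeed 198.5 kt
Leg 3: desired track 271.8°; wind correction +14.5° → command heading 286.3°, groundspeed 234.6 kt
Leg 4: desired track 41.6°; wind correction -4.8° → command heading 36.8°, groundspeed 162.2 kt

Leg 1: heading=155.9°, groundspeed=263.1 kt
Leg 2: heading=85.5°, groundspeed=198.5 kt
Leg 3: heading=286.3°, groundspeed=234.6 kt
Leg 4: heading=36.8°, groundspeed=162.2 kt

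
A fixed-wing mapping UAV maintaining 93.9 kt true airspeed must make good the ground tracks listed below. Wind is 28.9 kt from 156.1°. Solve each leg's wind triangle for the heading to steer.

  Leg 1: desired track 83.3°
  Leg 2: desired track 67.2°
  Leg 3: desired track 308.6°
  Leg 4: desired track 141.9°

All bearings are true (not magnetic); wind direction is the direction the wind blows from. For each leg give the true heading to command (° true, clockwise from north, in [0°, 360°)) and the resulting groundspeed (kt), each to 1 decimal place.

Leg 1: desired track 83.3°; wind correction +17.1° → command heading 100.4°, groundspeed 81.2 kt
Leg 2: desired track 67.2°; wind correction +17.9° → command heading 85.1°, groundspeed 88.8 kt
Leg 3: desired track 308.6°; wind correction -8.2° → command heading 300.4°, groundspeed 118.6 kt
Leg 4: desired track 141.9°; wind correction +4.3° → command heading 146.2°, groundspeed 65.6 kt

Leg 1: heading=100.4°, groundspeed=81.2 kt
Leg 2: heading=85.1°, groundspeed=88.8 kt
Leg 3: heading=300.4°, groundspeed=118.6 kt
Leg 4: heading=146.2°, groundspeed=65.6 kt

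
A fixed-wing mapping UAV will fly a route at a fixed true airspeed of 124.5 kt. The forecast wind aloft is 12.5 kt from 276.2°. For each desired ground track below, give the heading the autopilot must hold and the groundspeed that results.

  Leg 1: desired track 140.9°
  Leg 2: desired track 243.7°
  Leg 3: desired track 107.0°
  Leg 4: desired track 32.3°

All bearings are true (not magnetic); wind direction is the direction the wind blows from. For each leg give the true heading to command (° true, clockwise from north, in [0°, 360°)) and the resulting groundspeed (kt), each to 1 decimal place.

Leg 1: heading=144.9°, groundspeed=133.1 kt
Leg 2: heading=246.8°, groundspeed=113.8 kt
Leg 3: heading=108.1°, groundspeed=136.8 kt
Leg 4: heading=27.1°, groundspeed=129.5 kt

Leg 1: desired track 140.9°; wind correction +4.0° → command heading 144.9°, groundspeed 133.1 kt
Leg 2: desired track 243.7°; wind correction +3.1° → command heading 246.8°, groundspeed 113.8 kt
Leg 3: desired track 107.0°; wind correction +1.1° → command heading 108.1°, groundspeed 136.8 kt
Leg 4: desired track 32.3°; wind correction -5.2° → command heading 27.1°, groundspeed 129.5 kt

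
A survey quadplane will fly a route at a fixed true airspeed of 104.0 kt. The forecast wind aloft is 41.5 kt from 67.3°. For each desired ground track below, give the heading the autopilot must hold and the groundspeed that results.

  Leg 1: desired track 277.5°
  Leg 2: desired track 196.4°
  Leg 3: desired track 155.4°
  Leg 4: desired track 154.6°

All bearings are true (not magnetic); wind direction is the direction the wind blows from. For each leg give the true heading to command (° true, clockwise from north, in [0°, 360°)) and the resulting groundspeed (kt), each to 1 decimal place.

Leg 1: desired track 277.5°; wind correction +11.6° → command heading 289.1°, groundspeed 137.8 kt
Leg 2: desired track 196.4°; wind correction -18.0° → command heading 178.4°, groundspeed 125.1 kt
Leg 3: desired track 155.4°; wind correction -23.5° → command heading 131.9°, groundspeed 94.0 kt
Leg 4: desired track 154.6°; wind correction -23.5° → command heading 131.1°, groundspeed 93.4 kt

Leg 1: heading=289.1°, groundspeed=137.8 kt
Leg 2: heading=178.4°, groundspeed=125.1 kt
Leg 3: heading=131.9°, groundspeed=94.0 kt
Leg 4: heading=131.1°, groundspeed=93.4 kt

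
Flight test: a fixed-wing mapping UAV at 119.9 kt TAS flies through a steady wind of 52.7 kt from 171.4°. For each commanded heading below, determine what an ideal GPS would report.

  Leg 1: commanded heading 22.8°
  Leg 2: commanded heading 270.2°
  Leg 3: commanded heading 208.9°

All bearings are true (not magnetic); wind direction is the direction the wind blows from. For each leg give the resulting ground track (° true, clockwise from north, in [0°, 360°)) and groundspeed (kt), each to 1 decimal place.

Leg 1: heading 22.8°; drift -9.5° → track 13.3°, groundspeed 167.2 kt
Leg 2: heading 270.2°; drift +22.1° → track 292.3°, groundspeed 138.2 kt
Leg 3: heading 208.9°; drift +22.3° → track 231.2°, groundspeed 84.4 kt

Leg 1: track=13.3°, groundspeed=167.2 kt
Leg 2: track=292.3°, groundspeed=138.2 kt
Leg 3: track=231.2°, groundspeed=84.4 kt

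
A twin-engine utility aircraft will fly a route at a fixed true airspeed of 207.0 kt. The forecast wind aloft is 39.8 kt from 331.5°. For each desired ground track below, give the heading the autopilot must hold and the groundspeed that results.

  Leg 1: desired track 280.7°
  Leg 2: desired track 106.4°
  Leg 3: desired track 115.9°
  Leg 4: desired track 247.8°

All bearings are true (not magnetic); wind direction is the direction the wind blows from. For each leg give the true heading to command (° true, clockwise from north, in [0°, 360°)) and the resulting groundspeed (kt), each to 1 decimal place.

Leg 1: desired track 280.7°; wind correction +8.6° → command heading 289.3°, groundspeed 179.5 kt
Leg 2: desired track 106.4°; wind correction -7.8° → command heading 98.6°, groundspeed 233.2 kt
Leg 3: desired track 115.9°; wind correction -6.4° → command heading 109.5°, groundspeed 238.1 kt
Leg 4: desired track 247.8°; wind correction +11.0° → command heading 258.8°, groundspeed 198.8 kt

Leg 1: heading=289.3°, groundspeed=179.5 kt
Leg 2: heading=98.6°, groundspeed=233.2 kt
Leg 3: heading=109.5°, groundspeed=238.1 kt
Leg 4: heading=258.8°, groundspeed=198.8 kt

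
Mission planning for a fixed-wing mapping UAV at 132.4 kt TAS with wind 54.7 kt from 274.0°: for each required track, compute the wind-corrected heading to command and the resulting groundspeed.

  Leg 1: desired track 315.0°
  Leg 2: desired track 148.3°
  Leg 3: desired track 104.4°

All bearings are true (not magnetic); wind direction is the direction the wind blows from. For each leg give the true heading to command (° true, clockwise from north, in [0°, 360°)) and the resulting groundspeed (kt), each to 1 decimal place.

Leg 1: heading=299.3°, groundspeed=86.2 kt
Leg 2: heading=167.9°, groundspeed=156.6 kt
Leg 3: heading=108.7°, groundspeed=185.8 kt

Leg 1: desired track 315.0°; wind correction -15.7° → command heading 299.3°, groundspeed 86.2 kt
Leg 2: desired track 148.3°; wind correction +19.6° → command heading 167.9°, groundspeed 156.6 kt
Leg 3: desired track 104.4°; wind correction +4.3° → command heading 108.7°, groundspeed 185.8 kt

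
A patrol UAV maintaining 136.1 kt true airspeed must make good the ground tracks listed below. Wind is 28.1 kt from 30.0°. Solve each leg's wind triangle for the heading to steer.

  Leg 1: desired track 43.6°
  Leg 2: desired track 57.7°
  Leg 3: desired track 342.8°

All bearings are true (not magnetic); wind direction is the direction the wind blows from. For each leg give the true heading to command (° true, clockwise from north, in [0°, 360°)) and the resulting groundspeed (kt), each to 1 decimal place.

Leg 1: desired track 43.6°; wind correction -2.8° → command heading 40.8°, groundspeed 108.6 kt
Leg 2: desired track 57.7°; wind correction -5.5° → command heading 52.2°, groundspeed 110.6 kt
Leg 3: desired track 342.8°; wind correction +8.7° → command heading 351.5°, groundspeed 115.4 kt

Leg 1: heading=40.8°, groundspeed=108.6 kt
Leg 2: heading=52.2°, groundspeed=110.6 kt
Leg 3: heading=351.5°, groundspeed=115.4 kt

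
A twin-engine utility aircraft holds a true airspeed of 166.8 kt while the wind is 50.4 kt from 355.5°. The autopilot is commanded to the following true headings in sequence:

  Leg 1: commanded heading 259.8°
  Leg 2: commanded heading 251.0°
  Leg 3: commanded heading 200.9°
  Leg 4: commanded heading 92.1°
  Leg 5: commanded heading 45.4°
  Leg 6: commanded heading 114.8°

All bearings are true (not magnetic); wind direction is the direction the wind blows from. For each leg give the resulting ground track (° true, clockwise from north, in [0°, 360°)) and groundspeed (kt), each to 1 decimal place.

Leg 1: track=243.5°, groundspeed=179.0 kt
Leg 2: track=235.8°, groundspeed=185.9 kt
Leg 3: track=195.1°, groundspeed=213.4 kt
Leg 4: track=108.3°, groundspeed=179.7 kt
Leg 5: track=61.4°, groundspeed=139.8 kt
Leg 6: track=127.7°, groundspeed=196.4 kt

Leg 1: heading 259.8°; drift -16.3° → track 243.5°, groundspeed 179.0 kt
Leg 2: heading 251.0°; drift -15.2° → track 235.8°, groundspeed 185.9 kt
Leg 3: heading 200.9°; drift -5.8° → track 195.1°, groundspeed 213.4 kt
Leg 4: heading 92.1°; drift +16.2° → track 108.3°, groundspeed 179.7 kt
Leg 5: heading 45.4°; drift +16.0° → track 61.4°, groundspeed 139.8 kt
Leg 6: heading 114.8°; drift +12.9° → track 127.7°, groundspeed 196.4 kt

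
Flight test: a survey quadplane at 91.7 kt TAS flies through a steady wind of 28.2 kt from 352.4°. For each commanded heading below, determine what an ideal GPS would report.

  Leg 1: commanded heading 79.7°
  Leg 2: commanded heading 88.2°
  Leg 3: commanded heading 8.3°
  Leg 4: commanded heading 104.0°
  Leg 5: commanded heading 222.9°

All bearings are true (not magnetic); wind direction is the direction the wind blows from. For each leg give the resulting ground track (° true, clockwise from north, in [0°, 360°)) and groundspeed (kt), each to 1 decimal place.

Leg 1: track=97.0°, groundspeed=94.7 kt
Leg 2: track=104.7°, groundspeed=98.6 kt
Leg 3: track=15.1°, groundspeed=65.0 kt
Leg 4: track=118.4°, groundspeed=105.4 kt
Leg 5: track=211.7°, groundspeed=111.8 kt

Leg 1: heading 79.7°; drift +17.3° → track 97.0°, groundspeed 94.7 kt
Leg 2: heading 88.2°; drift +16.5° → track 104.7°, groundspeed 98.6 kt
Leg 3: heading 8.3°; drift +6.8° → track 15.1°, groundspeed 65.0 kt
Leg 4: heading 104.0°; drift +14.4° → track 118.4°, groundspeed 105.4 kt
Leg 5: heading 222.9°; drift -11.2° → track 211.7°, groundspeed 111.8 kt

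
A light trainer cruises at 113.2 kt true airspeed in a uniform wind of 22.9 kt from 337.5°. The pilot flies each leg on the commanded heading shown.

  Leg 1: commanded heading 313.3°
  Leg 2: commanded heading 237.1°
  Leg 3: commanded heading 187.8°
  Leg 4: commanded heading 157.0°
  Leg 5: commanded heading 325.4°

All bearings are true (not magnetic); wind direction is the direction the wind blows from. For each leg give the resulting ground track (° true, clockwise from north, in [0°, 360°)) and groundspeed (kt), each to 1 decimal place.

Leg 1: track=307.5°, groundspeed=92.8 kt
Leg 2: track=226.2°, groundspeed=119.5 kt
Leg 3: track=182.8°, groundspeed=133.5 kt
Leg 4: track=157.1°, groundspeed=136.1 kt
Leg 5: track=322.4°, groundspeed=90.9 kt

Leg 1: heading 313.3°; drift -5.8° → track 307.5°, groundspeed 92.8 kt
Leg 2: heading 237.1°; drift -10.9° → track 226.2°, groundspeed 119.5 kt
Leg 3: heading 187.8°; drift -5.0° → track 182.8°, groundspeed 133.5 kt
Leg 4: heading 157.0°; drift +0.1° → track 157.1°, groundspeed 136.1 kt
Leg 5: heading 325.4°; drift -3.0° → track 322.4°, groundspeed 90.9 kt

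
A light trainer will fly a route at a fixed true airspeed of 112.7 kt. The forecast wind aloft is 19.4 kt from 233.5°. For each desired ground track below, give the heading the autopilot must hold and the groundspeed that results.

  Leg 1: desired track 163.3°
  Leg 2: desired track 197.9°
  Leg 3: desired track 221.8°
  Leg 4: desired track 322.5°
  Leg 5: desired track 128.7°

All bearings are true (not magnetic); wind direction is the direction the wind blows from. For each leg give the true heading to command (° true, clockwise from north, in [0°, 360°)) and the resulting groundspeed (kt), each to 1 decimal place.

Leg 1: heading=172.6°, groundspeed=104.6 kt
Leg 2: heading=203.7°, groundspeed=96.4 kt
Leg 3: heading=223.8°, groundspeed=93.6 kt
Leg 4: heading=312.6°, groundspeed=110.7 kt
Leg 5: heading=138.3°, groundspeed=116.1 kt

Leg 1: desired track 163.3°; wind correction +9.3° → command heading 172.6°, groundspeed 104.6 kt
Leg 2: desired track 197.9°; wind correction +5.8° → command heading 203.7°, groundspeed 96.4 kt
Leg 3: desired track 221.8°; wind correction +2.0° → command heading 223.8°, groundspeed 93.6 kt
Leg 4: desired track 322.5°; wind correction -9.9° → command heading 312.6°, groundspeed 110.7 kt
Leg 5: desired track 128.7°; wind correction +9.6° → command heading 138.3°, groundspeed 116.1 kt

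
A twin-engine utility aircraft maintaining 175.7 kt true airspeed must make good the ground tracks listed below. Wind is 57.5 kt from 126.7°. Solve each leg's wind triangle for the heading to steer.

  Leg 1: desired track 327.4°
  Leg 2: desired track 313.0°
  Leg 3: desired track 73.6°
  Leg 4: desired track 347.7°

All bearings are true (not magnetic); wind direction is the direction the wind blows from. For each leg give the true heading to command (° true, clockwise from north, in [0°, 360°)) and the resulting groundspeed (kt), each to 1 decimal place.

Leg 1: desired track 327.4°; wind correction +6.6° → command heading 334.0°, groundspeed 228.3 kt
Leg 2: desired track 313.0°; wind correction +2.1° → command heading 315.1°, groundspeed 232.7 kt
Leg 3: desired track 73.6°; wind correction +15.2° → command heading 88.8°, groundspeed 135.1 kt
Leg 4: desired track 347.7°; wind correction +12.4° → command heading 0.1°, groundspeed 215.0 kt

Leg 1: heading=334.0°, groundspeed=228.3 kt
Leg 2: heading=315.1°, groundspeed=232.7 kt
Leg 3: heading=88.8°, groundspeed=135.1 kt
Leg 4: heading=0.1°, groundspeed=215.0 kt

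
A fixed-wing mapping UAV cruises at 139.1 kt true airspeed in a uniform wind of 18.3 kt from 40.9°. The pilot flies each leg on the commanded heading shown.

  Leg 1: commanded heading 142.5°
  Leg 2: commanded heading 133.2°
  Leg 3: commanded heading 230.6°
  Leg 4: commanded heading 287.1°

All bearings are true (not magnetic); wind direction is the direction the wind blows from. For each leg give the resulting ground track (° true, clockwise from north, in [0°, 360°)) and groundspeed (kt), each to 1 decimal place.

Leg 1: track=149.7°, groundspeed=143.9 kt
Leg 2: track=140.6°, groundspeed=141.0 kt
Leg 3: track=229.5°, groundspeed=157.2 kt
Leg 4: track=280.6°, groundspeed=147.4 kt

Leg 1: heading 142.5°; drift +7.2° → track 149.7°, groundspeed 143.9 kt
Leg 2: heading 133.2°; drift +7.4° → track 140.6°, groundspeed 141.0 kt
Leg 3: heading 230.6°; drift -1.1° → track 229.5°, groundspeed 157.2 kt
Leg 4: heading 287.1°; drift -6.5° → track 280.6°, groundspeed 147.4 kt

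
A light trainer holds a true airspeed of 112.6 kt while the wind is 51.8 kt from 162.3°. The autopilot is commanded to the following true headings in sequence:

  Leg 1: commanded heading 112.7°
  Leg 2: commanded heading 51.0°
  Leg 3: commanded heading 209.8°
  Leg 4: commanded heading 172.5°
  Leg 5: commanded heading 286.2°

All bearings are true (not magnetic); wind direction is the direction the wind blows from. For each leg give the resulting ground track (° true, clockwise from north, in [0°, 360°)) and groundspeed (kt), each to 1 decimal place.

Leg 1: track=86.2°, groundspeed=88.3 kt
Leg 2: track=30.8°, groundspeed=140.0 kt
Leg 3: track=236.0°, groundspeed=86.5 kt
Leg 4: track=181.0°, groundspeed=62.3 kt
Leg 5: track=303.1°, groundspeed=147.9 kt

Leg 1: heading 112.7°; drift -26.5° → track 86.2°, groundspeed 88.3 kt
Leg 2: heading 51.0°; drift -20.2° → track 30.8°, groundspeed 140.0 kt
Leg 3: heading 209.8°; drift +26.2° → track 236.0°, groundspeed 86.5 kt
Leg 4: heading 172.5°; drift +8.5° → track 181.0°, groundspeed 62.3 kt
Leg 5: heading 286.2°; drift +16.9° → track 303.1°, groundspeed 147.9 kt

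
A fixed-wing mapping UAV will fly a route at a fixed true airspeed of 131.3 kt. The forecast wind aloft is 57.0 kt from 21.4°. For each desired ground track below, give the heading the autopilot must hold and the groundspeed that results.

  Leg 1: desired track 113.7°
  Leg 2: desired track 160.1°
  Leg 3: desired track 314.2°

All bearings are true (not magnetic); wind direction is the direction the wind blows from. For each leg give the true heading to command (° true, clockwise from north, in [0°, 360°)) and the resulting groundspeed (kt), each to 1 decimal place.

Leg 1: heading=88.0°, groundspeed=120.6 kt
Leg 2: heading=143.5°, groundspeed=168.6 kt
Leg 3: heading=337.8°, groundspeed=98.2 kt

Leg 1: desired track 113.7°; wind correction -25.7° → command heading 88.0°, groundspeed 120.6 kt
Leg 2: desired track 160.1°; wind correction -16.6° → command heading 143.5°, groundspeed 168.6 kt
Leg 3: desired track 314.2°; wind correction +23.6° → command heading 337.8°, groundspeed 98.2 kt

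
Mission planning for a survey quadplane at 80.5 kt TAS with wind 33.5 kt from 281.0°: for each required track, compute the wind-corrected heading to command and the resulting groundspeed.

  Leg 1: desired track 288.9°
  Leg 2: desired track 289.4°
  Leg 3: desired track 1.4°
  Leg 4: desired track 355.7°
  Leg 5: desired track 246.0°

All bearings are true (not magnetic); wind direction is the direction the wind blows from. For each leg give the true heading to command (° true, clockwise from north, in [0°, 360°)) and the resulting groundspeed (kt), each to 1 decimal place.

Leg 1: desired track 288.9°; wind correction -3.3° → command heading 285.6°, groundspeed 47.2 kt
Leg 2: desired track 289.4°; wind correction -3.5° → command heading 285.9°, groundspeed 47.2 kt
Leg 3: desired track 1.4°; wind correction -24.2° → command heading 337.2°, groundspeed 67.8 kt
Leg 4: desired track 355.7°; wind correction -23.7° → command heading 332.0°, groundspeed 64.9 kt
Leg 5: desired track 246.0°; wind correction +13.8° → command heading 259.8°, groundspeed 50.7 kt

Leg 1: heading=285.6°, groundspeed=47.2 kt
Leg 2: heading=285.9°, groundspeed=47.2 kt
Leg 3: heading=337.2°, groundspeed=67.8 kt
Leg 4: heading=332.0°, groundspeed=64.9 kt
Leg 5: heading=259.8°, groundspeed=50.7 kt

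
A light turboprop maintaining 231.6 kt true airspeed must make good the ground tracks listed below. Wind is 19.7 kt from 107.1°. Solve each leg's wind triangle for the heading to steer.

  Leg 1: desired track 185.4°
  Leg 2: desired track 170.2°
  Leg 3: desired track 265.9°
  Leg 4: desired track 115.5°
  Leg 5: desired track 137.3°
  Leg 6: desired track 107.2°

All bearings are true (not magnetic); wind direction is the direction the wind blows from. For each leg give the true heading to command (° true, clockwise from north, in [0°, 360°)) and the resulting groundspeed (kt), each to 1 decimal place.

Leg 1: heading=180.6°, groundspeed=226.8 kt
Leg 2: heading=165.8°, groundspeed=222.0 kt
Leg 3: heading=264.1°, groundspeed=249.9 kt
Leg 4: heading=114.8°, groundspeed=212.1 kt
Leg 5: heading=134.8°, groundspeed=214.4 kt
Leg 6: heading=107.2°, groundspeed=211.9 kt

Leg 1: desired track 185.4°; wind correction -4.8° → command heading 180.6°, groundspeed 226.8 kt
Leg 2: desired track 170.2°; wind correction -4.4° → command heading 165.8°, groundspeed 222.0 kt
Leg 3: desired track 265.9°; wind correction -1.8° → command heading 264.1°, groundspeed 249.9 kt
Leg 4: desired track 115.5°; wind correction -0.7° → command heading 114.8°, groundspeed 212.1 kt
Leg 5: desired track 137.3°; wind correction -2.5° → command heading 134.8°, groundspeed 214.4 kt
Leg 6: desired track 107.2°; wind correction +0.0° → command heading 107.2°, groundspeed 211.9 kt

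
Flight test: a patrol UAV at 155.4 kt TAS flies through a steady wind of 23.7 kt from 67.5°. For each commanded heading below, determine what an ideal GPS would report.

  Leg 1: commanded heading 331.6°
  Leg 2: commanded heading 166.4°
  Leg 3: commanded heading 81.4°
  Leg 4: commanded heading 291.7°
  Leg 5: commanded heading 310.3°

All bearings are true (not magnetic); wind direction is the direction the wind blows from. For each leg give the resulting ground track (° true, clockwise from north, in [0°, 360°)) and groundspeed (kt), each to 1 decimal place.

Leg 1: track=323.1°, groundspeed=159.6 kt
Leg 2: track=174.8°, groundspeed=160.8 kt
Leg 3: track=83.9°, groundspeed=132.5 kt
Leg 4: track=286.2°, groundspeed=173.2 kt
Leg 5: track=303.1°, groundspeed=167.6 kt

Leg 1: heading 331.6°; drift -8.5° → track 323.1°, groundspeed 159.6 kt
Leg 2: heading 166.4°; drift +8.4° → track 174.8°, groundspeed 160.8 kt
Leg 3: heading 81.4°; drift +2.5° → track 83.9°, groundspeed 132.5 kt
Leg 4: heading 291.7°; drift -5.5° → track 286.2°, groundspeed 173.2 kt
Leg 5: heading 310.3°; drift -7.2° → track 303.1°, groundspeed 167.6 kt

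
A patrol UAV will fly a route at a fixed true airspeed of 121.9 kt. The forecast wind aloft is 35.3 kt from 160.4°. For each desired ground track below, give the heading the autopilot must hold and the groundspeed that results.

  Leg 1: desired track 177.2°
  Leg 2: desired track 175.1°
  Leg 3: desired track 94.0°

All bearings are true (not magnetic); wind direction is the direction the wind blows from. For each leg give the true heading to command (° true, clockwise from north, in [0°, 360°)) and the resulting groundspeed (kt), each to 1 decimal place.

Leg 1: heading=172.4°, groundspeed=87.7 kt
Leg 2: heading=170.9°, groundspeed=87.4 kt
Leg 3: heading=109.4°, groundspeed=103.4 kt

Leg 1: desired track 177.2°; wind correction -4.8° → command heading 172.4°, groundspeed 87.7 kt
Leg 2: desired track 175.1°; wind correction -4.2° → command heading 170.9°, groundspeed 87.4 kt
Leg 3: desired track 94.0°; wind correction +15.4° → command heading 109.4°, groundspeed 103.4 kt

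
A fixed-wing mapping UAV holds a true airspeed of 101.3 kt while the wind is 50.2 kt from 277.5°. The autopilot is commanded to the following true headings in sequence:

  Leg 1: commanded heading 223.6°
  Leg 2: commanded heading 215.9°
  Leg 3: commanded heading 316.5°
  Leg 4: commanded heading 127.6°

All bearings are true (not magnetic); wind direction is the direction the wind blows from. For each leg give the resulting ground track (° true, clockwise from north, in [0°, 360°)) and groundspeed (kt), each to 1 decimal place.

Leg 1: track=194.1°, groundspeed=82.4 kt
Leg 2: track=186.2°, groundspeed=89.1 kt
Leg 3: track=343.4°, groundspeed=69.8 kt
Leg 4: track=117.7°, groundspeed=146.9 kt

Leg 1: heading 223.6°; drift -29.5° → track 194.1°, groundspeed 82.4 kt
Leg 2: heading 215.9°; drift -29.7° → track 186.2°, groundspeed 89.1 kt
Leg 3: heading 316.5°; drift +26.9° → track 343.4°, groundspeed 69.8 kt
Leg 4: heading 127.6°; drift -9.9° → track 117.7°, groundspeed 146.9 kt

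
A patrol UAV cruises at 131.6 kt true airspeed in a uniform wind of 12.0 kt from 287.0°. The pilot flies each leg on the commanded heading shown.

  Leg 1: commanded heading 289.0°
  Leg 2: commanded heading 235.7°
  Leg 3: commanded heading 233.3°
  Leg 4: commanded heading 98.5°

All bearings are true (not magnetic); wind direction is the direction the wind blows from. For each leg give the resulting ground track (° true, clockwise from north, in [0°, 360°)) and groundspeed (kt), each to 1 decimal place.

Leg 1: track=289.2°, groundspeed=119.6 kt
Leg 2: track=231.4°, groundspeed=124.4 kt
Leg 3: track=228.9°, groundspeed=124.9 kt
Leg 4: track=99.2°, groundspeed=143.5 kt

Leg 1: heading 289.0°; drift +0.2° → track 289.2°, groundspeed 119.6 kt
Leg 2: heading 235.7°; drift -4.3° → track 231.4°, groundspeed 124.4 kt
Leg 3: heading 233.3°; drift -4.4° → track 228.9°, groundspeed 124.9 kt
Leg 4: heading 98.5°; drift +0.7° → track 99.2°, groundspeed 143.5 kt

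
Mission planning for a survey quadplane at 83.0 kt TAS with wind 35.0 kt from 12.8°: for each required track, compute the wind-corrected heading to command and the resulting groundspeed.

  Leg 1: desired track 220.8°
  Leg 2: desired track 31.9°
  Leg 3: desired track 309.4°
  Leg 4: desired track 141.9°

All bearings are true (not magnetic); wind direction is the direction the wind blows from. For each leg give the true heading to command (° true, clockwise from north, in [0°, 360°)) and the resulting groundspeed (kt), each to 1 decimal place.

Leg 1: heading=232.2°, groundspeed=112.3 kt
Leg 2: heading=24.0°, groundspeed=49.1 kt
Leg 3: heading=331.6°, groundspeed=61.2 kt
Leg 4: heading=122.8°, groundspeed=100.5 kt

Leg 1: desired track 220.8°; wind correction +11.4° → command heading 232.2°, groundspeed 112.3 kt
Leg 2: desired track 31.9°; wind correction -7.9° → command heading 24.0°, groundspeed 49.1 kt
Leg 3: desired track 309.4°; wind correction +22.2° → command heading 331.6°, groundspeed 61.2 kt
Leg 4: desired track 141.9°; wind correction -19.1° → command heading 122.8°, groundspeed 100.5 kt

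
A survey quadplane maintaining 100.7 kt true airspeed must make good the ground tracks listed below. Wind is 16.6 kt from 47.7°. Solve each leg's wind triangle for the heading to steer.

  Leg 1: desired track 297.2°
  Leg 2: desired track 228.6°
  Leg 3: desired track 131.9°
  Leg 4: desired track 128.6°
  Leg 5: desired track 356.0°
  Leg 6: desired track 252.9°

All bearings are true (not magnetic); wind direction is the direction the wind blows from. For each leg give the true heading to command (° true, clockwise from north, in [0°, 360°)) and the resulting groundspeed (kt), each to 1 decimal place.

Leg 1: desired track 297.2°; wind correction +8.9° → command heading 306.1°, groundspeed 105.3 kt
Leg 2: desired track 228.6°; wind correction +0.1° → command heading 228.7°, groundspeed 117.3 kt
Leg 3: desired track 131.9°; wind correction -9.4° → command heading 122.5°, groundspeed 97.7 kt
Leg 4: desired track 128.6°; wind correction -9.4° → command heading 119.2°, groundspeed 96.7 kt
Leg 5: desired track 356.0°; wind correction +7.4° → command heading 3.4°, groundspeed 89.6 kt
Leg 6: desired track 252.9°; wind correction +4.0° → command heading 256.9°, groundspeed 115.5 kt

Leg 1: heading=306.1°, groundspeed=105.3 kt
Leg 2: heading=228.7°, groundspeed=117.3 kt
Leg 3: heading=122.5°, groundspeed=97.7 kt
Leg 4: heading=119.2°, groundspeed=96.7 kt
Leg 5: heading=3.4°, groundspeed=89.6 kt
Leg 6: heading=256.9°, groundspeed=115.5 kt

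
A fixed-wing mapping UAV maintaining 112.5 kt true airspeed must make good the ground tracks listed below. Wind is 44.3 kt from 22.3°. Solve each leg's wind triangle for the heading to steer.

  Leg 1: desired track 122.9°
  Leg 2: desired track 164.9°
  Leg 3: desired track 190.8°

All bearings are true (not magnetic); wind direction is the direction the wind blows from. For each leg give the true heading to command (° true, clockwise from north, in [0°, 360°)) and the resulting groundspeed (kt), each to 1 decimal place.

Leg 1: heading=100.1°, groundspeed=111.9 kt
Leg 2: heading=151.1°, groundspeed=144.4 kt
Leg 3: heading=186.3°, groundspeed=155.6 kt

Leg 1: desired track 122.9°; wind correction -22.8° → command heading 100.1°, groundspeed 111.9 kt
Leg 2: desired track 164.9°; wind correction -13.8° → command heading 151.1°, groundspeed 144.4 kt
Leg 3: desired track 190.8°; wind correction -4.5° → command heading 186.3°, groundspeed 155.6 kt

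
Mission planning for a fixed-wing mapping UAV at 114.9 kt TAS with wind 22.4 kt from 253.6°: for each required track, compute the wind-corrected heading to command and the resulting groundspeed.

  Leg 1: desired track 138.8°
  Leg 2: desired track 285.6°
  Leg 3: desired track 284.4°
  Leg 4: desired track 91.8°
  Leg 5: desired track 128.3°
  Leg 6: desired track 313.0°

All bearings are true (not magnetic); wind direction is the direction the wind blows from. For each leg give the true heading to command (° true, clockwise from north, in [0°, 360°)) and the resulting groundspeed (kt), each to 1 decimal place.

Leg 1: heading=149.0°, groundspeed=122.5 kt
Leg 2: heading=279.7°, groundspeed=95.3 kt
Leg 3: heading=278.7°, groundspeed=95.1 kt
Leg 4: heading=95.3°, groundspeed=136.0 kt
Leg 5: heading=137.5°, groundspeed=126.4 kt
Leg 6: heading=303.3°, groundspeed=101.9 kt

Leg 1: desired track 138.8°; wind correction +10.2° → command heading 149.0°, groundspeed 122.5 kt
Leg 2: desired track 285.6°; wind correction -5.9° → command heading 279.7°, groundspeed 95.3 kt
Leg 3: desired track 284.4°; wind correction -5.7° → command heading 278.7°, groundspeed 95.1 kt
Leg 4: desired track 91.8°; wind correction +3.5° → command heading 95.3°, groundspeed 136.0 kt
Leg 5: desired track 128.3°; wind correction +9.2° → command heading 137.5°, groundspeed 126.4 kt
Leg 6: desired track 313.0°; wind correction -9.7° → command heading 303.3°, groundspeed 101.9 kt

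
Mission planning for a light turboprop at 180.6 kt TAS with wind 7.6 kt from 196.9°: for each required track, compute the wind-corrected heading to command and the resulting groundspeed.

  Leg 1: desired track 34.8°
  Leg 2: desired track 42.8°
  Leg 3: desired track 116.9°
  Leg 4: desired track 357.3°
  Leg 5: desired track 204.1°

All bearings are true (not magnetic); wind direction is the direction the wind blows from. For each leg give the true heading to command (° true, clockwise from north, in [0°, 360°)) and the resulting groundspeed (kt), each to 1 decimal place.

Leg 1: heading=35.5°, groundspeed=187.8 kt
Leg 2: heading=43.9°, groundspeed=187.4 kt
Leg 3: heading=119.3°, groundspeed=179.1 kt
Leg 4: heading=356.5°, groundspeed=187.7 kt
Leg 5: heading=203.8°, groundspeed=173.1 kt

Leg 1: desired track 34.8°; wind correction +0.7° → command heading 35.5°, groundspeed 187.8 kt
Leg 2: desired track 42.8°; wind correction +1.1° → command heading 43.9°, groundspeed 187.4 kt
Leg 3: desired track 116.9°; wind correction +2.4° → command heading 119.3°, groundspeed 179.1 kt
Leg 4: desired track 357.3°; wind correction -0.8° → command heading 356.5°, groundspeed 187.7 kt
Leg 5: desired track 204.1°; wind correction -0.3° → command heading 203.8°, groundspeed 173.1 kt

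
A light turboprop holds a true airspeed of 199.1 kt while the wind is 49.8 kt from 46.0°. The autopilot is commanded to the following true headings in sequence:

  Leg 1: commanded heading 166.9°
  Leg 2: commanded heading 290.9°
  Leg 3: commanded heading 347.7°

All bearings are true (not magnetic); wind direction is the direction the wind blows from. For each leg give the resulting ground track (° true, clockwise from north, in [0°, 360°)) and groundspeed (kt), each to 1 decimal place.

Leg 1: heading 166.9°; drift +10.8° → track 177.7°, groundspeed 228.7 kt
Leg 2: heading 290.9°; drift -11.6° → track 279.3°, groundspeed 224.8 kt
Leg 3: heading 347.7°; drift -13.8° → track 333.9°, groundspeed 178.0 kt

Leg 1: track=177.7°, groundspeed=228.7 kt
Leg 2: track=279.3°, groundspeed=224.8 kt
Leg 3: track=333.9°, groundspeed=178.0 kt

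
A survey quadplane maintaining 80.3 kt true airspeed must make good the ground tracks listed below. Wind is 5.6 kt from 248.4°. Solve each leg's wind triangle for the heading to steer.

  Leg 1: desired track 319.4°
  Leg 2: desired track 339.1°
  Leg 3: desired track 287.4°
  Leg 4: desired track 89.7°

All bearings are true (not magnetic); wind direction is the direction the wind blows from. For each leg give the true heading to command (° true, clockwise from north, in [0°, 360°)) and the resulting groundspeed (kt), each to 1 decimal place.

Leg 1: heading=315.6°, groundspeed=78.3 kt
Leg 2: heading=335.1°, groundspeed=80.2 kt
Leg 3: heading=284.9°, groundspeed=75.9 kt
Leg 4: heading=91.2°, groundspeed=85.5 kt

Leg 1: desired track 319.4°; wind correction -3.8° → command heading 315.6°, groundspeed 78.3 kt
Leg 2: desired track 339.1°; wind correction -4.0° → command heading 335.1°, groundspeed 80.2 kt
Leg 3: desired track 287.4°; wind correction -2.5° → command heading 284.9°, groundspeed 75.9 kt
Leg 4: desired track 89.7°; wind correction +1.5° → command heading 91.2°, groundspeed 85.5 kt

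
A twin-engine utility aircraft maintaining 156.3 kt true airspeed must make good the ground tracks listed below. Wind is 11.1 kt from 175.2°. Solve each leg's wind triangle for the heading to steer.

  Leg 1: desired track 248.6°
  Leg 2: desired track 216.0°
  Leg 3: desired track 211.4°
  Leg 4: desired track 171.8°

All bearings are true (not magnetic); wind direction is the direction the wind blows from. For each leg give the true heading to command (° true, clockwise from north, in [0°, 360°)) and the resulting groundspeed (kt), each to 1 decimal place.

Leg 1: heading=244.7°, groundspeed=152.8 kt
Leg 2: heading=213.3°, groundspeed=147.7 kt
Leg 3: heading=209.0°, groundspeed=147.2 kt
Leg 4: heading=172.0°, groundspeed=145.2 kt

Leg 1: desired track 248.6°; wind correction -3.9° → command heading 244.7°, groundspeed 152.8 kt
Leg 2: desired track 216.0°; wind correction -2.7° → command heading 213.3°, groundspeed 147.7 kt
Leg 3: desired track 211.4°; wind correction -2.4° → command heading 209.0°, groundspeed 147.2 kt
Leg 4: desired track 171.8°; wind correction +0.2° → command heading 172.0°, groundspeed 145.2 kt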